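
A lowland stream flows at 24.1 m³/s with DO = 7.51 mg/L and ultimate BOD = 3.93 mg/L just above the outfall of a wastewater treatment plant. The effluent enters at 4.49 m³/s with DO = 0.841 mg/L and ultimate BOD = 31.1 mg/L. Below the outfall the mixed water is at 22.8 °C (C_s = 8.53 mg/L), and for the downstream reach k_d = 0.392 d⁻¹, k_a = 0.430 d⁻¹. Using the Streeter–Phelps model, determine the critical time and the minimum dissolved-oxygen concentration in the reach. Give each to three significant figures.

Mixed DO = (24.1×7.51 + 4.49×0.841)/(24.1+4.49) = 184.8/28.59 = 6.463 mg/L.
Mixed L₀ = (24.1×3.93 + 4.49×31.1)/(28.59) = 234.4/28.59 = 8.197 mg/L.
Initial deficit D₀ = C_s − DO₀ = 8.53 − 6.463 = 2.067 mg/L.
t_c = (1/0.03800) ln[(0.430/0.392)(1 − 2.067×0.03800/(0.392×8.197))] = 26.32 × ln(1.070) = 1.783 d.
D_c = (0.392/0.430) × 8.197 × e^(−0.392×1.783) = 0.9116 × 8.197 × 0.4970 = 3.714 mg/L.
Minimum DO = 8.53 − 3.714 = 4.816 mg/L.

t_c ≈ 1.78 d; minimum DO ≈ 4.82 mg/L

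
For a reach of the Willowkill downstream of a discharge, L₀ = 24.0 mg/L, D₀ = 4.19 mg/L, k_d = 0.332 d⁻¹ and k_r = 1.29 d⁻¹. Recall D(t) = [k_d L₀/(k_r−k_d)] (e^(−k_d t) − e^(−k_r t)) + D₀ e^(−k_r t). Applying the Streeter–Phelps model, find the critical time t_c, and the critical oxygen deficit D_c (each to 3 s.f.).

t_c ≈ 0.685 d; D_c ≈ 4.92 mg/L

With k_r/k_d = 3.886 and 1 − D₀(k_r−k_d)/(k_d L₀) = 0.4962,
t_c = ln(3.886 × 0.4962) / (1.29 − 0.332) = ln(1.928) / 0.9580 = 0.6566/0.9580 = 0.6853 d.
L(t_c) = L₀ e^(−k_d t_c) = 24.0 × 0.7965 = 19.12 mg/L, and at the critical point k_r D_c = k_d L, so D_c = (0.332/1.29) × 19.12 = 4.920 mg/L.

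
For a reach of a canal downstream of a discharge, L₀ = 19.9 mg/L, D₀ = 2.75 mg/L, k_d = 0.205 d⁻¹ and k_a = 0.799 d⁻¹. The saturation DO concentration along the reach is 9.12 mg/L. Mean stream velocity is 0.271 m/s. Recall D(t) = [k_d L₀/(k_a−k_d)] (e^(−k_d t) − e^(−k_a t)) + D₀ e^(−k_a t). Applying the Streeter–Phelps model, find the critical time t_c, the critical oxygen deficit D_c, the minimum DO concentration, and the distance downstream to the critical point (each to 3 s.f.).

With k_a/k_d = 3.898 and 1 − D₀(k_a−k_d)/(k_d L₀) = 0.5996,
t_c = ln(3.898 × 0.5996) / (0.799 − 0.205) = ln(2.337) / 0.5940 = 0.8488/0.5940 = 1.429 d.
D_c = (k_d/k_a) L₀ e^(−k_d t_c) = (0.205/0.799) × 19.9 × e^(−0.205×1.429) = 0.2566 × 19.9 × 0.7461 = 3.809 mg/L.
Minimum DO = C_s − D_c = 9.12 − 3.809 = 5.311 mg/L.
x_c = v t_c = 0.271 m/s × 1.429 d × 86400 s/d = 33460 m ≈ 33.5 km.

t_c ≈ 1.43 d; D_c ≈ 3.81 mg/L; min DO ≈ 5.31 mg/L; x_c ≈ 33.5 km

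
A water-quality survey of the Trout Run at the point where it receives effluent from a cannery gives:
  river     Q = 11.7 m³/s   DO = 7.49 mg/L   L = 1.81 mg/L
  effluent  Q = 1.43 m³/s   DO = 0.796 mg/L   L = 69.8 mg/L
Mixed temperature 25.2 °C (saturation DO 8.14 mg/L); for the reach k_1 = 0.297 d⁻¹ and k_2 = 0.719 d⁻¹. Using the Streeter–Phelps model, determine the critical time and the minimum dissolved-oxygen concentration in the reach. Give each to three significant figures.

t_c ≈ 1.53 d; minimum DO ≈ 5.72 mg/L

Mixed DO = (11.7×7.49 + 1.43×0.796)/(11.7+1.43) = 88.77/13.13 = 6.761 mg/L.
Mixed L₀ = (11.7×1.81 + 1.43×69.8)/(13.13) = 121.0/13.13 = 9.215 mg/L.
Initial deficit D₀ = C_s − DO₀ = 8.14 − 6.761 = 1.379 mg/L.
t_c = (1/0.4220) ln[(0.719/0.297)(1 − 1.379×0.4220/(0.297×9.215))] = 2.370 × ln(1.906) = 1.529 d.
D_c = (0.297/0.719) × 9.215 × e^(−0.297×1.529) = 0.4131 × 9.215 × 0.6351 = 2.417 mg/L.
Minimum DO = 8.14 − 2.417 = 5.723 mg/L.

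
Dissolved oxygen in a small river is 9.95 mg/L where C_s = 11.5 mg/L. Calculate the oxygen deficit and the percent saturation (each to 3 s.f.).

D ≈ 1.55 mg/L; 86.5 % saturation

D = C_s − C = 11.5 − 9.95 = 1.55 mg/L.
% saturation = 9.95/11.5 × 100 = 86.5 %.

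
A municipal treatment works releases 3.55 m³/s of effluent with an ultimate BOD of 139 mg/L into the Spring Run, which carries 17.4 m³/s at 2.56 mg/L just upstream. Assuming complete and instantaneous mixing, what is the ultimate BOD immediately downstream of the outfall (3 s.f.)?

25.7 mg/L

Flow-weighted mixing: C = (Q_r C_r + Q_w C_w)/(Q_r + Q_w)
= (17.4×2.56 + 3.55×139)/(17.4 + 3.55) = 538.0/20.95 = 25.68 mg/L.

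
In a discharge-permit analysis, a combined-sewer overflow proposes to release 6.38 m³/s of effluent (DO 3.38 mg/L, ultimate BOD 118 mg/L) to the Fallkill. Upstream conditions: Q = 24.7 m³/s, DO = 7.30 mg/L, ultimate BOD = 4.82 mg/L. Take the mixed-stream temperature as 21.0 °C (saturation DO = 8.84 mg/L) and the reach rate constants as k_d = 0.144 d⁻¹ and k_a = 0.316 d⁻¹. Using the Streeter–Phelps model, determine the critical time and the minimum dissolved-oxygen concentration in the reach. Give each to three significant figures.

Mixed DO = (24.7×7.30 + 6.38×3.38)/(24.7+6.38) = 201.9/31.08 = 6.495 mg/L.
Mixed L₀ = (24.7×4.82 + 6.38×118)/(31.08) = 871.9/31.08 = 28.05 mg/L.
Initial deficit D₀ = C_s − DO₀ = 8.84 − 6.495 = 2.345 mg/L.
t_c = (1/0.1720) ln[(0.316/0.144)(1 − 2.345×0.1720/(0.144×28.05))] = 5.814 × ln(1.975) = 3.958 d.
D_c = (0.144/0.316) × 28.05 × e^(−0.144×3.958) = 0.4557 × 28.05 × 0.5656 = 7.230 mg/L.
Minimum DO = 8.84 − 7.230 = 1.610 mg/L.

t_c ≈ 3.96 d; minimum DO ≈ 1.61 mg/L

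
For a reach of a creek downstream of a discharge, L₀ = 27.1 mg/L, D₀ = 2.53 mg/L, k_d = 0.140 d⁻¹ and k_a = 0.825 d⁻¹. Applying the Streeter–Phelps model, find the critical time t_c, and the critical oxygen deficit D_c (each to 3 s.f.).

With k_a/k_d = 5.893 and 1 − D₀(k_a−k_d)/(k_d L₀) = 0.5432,
t_c = ln(5.893 × 0.5432) / (0.825 − 0.140) = ln(3.201) / 0.6850 = 1.163/0.6850 = 1.699 d.
L(t_c) = L₀ e^(−k_d t_c) = 27.1 × 0.7884 = 21.36 mg/L, and at the critical point k_a D_c = k_d L, so D_c = (0.140/0.825) × 21.36 = 3.626 mg/L.

t_c ≈ 1.70 d; D_c ≈ 3.63 mg/L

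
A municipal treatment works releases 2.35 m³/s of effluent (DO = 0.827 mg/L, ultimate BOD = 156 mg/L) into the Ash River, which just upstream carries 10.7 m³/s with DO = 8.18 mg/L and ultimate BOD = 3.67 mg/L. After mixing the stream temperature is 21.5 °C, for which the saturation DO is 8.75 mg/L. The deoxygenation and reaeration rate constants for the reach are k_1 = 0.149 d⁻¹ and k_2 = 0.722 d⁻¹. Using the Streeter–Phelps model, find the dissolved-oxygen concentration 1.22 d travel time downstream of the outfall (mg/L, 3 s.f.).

DO ≈ 4.57 mg/L

Mixed DO = (10.7×8.18 + 2.35×0.827)/(10.7+2.35) = 89.47/13.05 = 6.856 mg/L.
Mixed L₀ = (10.7×3.67 + 2.35×156)/(13.05) = 405.9/13.05 = 31.10 mg/L.
Initial deficit D₀ = C_s − DO₀ = 8.75 − 6.856 = 1.894 mg/L.
D(1.22) = [0.149×31.10/(0.722−0.149)](e^(−0.149×1.22) − e^(−0.722×1.22)) + 1.894 e^(−0.722×1.22)
= 8.087 × (0.8338 − 0.4144) + 1.894 × 0.4144 = 4.176 mg/L.
DO = 8.75 − 4.176 = 4.574 mg/L.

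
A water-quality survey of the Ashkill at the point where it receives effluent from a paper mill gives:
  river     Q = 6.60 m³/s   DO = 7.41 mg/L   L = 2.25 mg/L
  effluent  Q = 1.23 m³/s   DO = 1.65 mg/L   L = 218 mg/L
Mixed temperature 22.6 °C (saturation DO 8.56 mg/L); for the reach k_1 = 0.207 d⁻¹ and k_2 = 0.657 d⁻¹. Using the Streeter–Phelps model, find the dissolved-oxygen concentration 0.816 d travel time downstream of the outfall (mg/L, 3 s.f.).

DO ≈ 3.04 mg/L

Mixed DO = (6.60×7.41 + 1.23×1.65)/(6.60+1.23) = 50.94/7.830 = 6.505 mg/L.
Mixed L₀ = (6.60×2.25 + 1.23×218)/(7.830) = 283.0/7.830 = 36.14 mg/L.
Initial deficit D₀ = C_s − DO₀ = 8.56 − 6.505 = 2.055 mg/L.
D(0.816) = [0.207×36.14/(0.657−0.207)](e^(−0.207×0.816) − e^(−0.657×0.816)) + 2.055 e^(−0.657×0.816)
= 16.63 × (0.8446 − 0.5850) + 2.055 × 0.5850 = 5.517 mg/L.
DO = 8.56 − 5.517 = 3.043 mg/L.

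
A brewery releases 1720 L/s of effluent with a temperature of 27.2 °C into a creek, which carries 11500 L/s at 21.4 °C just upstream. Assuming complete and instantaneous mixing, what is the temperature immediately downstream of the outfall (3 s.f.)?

22.2 °C

Flow-weighted mixing: C = (Q_r C_r + Q_w C_w)/(Q_r + Q_w)
= (11500×21.4 + 1720×27.2)/(11500 + 1720) = 292900/13220 = 22.15 °C.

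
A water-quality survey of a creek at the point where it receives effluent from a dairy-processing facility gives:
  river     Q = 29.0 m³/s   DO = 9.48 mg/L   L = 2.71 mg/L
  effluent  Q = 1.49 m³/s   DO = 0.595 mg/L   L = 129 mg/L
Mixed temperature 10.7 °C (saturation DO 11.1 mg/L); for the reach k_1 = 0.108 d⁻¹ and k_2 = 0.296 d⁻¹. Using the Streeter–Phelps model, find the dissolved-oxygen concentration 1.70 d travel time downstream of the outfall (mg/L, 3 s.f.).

Mixed DO = (29.0×9.48 + 1.49×0.595)/(29.0+1.49) = 275.8/30.49 = 9.046 mg/L.
Mixed L₀ = (29.0×2.71 + 1.49×129)/(30.49) = 270.8/30.49 = 8.882 mg/L.
Initial deficit D₀ = C_s − DO₀ = 11.1 − 9.046 = 2.054 mg/L.
D(1.70) = [0.108×8.882/(0.296−0.108)](e^(−0.108×1.70) − e^(−0.296×1.70)) + 2.054 e^(−0.296×1.70)
= 5.102 × (0.8323 − 0.6046) + 2.054 × 0.6046 = 2.404 mg/L.
DO = 11.1 − 2.404 = 8.696 mg/L.

DO ≈ 8.70 mg/L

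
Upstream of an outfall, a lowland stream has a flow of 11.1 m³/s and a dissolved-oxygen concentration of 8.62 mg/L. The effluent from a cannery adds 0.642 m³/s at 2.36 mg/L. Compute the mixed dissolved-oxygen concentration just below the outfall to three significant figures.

Flow-weighted mixing: C = (Q_r C_r + Q_w C_w)/(Q_r + Q_w)
= (11.1×8.62 + 0.642×2.36)/(11.1 + 0.642) = 97.20/11.74 = 8.278 mg/L.

8.28 mg/L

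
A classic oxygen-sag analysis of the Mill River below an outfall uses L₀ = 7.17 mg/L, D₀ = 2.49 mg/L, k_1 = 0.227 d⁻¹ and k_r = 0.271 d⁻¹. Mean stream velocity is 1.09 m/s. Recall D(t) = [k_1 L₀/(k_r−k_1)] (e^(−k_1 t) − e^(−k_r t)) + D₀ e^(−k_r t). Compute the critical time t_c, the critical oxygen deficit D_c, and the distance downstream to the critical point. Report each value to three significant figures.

t_c ≈ 2.44 d; D_c ≈ 3.45 mg/L; x_c ≈ 230 km

t_c = [1/(k_r−k_1)] ln[(k_r/k_1)(1 − D₀(k_r−k_1)/(k_1 L₀))]
= [1/(0.271−0.227)] ln[(0.271/0.227)(1 − 2.49×0.04400/(0.227×7.17))]
= (1/0.04400) ln[1.194 × 0.9327] = 22.73 × ln(1.113) = 22.73 × 0.1075 = 2.443 d.
L(t_c) = L₀ e^(−k_1 t_c) = 7.17 × 0.5744 = 4.118 mg/L, and at the critical point k_r D_c = k_1 L, so D_c = (0.227/0.271) × 4.118 = 3.449 mg/L.
x_c = v t_c = 1.09 m/s × 2.443 d × 86400 s/d = 230100 m ≈ 230 km.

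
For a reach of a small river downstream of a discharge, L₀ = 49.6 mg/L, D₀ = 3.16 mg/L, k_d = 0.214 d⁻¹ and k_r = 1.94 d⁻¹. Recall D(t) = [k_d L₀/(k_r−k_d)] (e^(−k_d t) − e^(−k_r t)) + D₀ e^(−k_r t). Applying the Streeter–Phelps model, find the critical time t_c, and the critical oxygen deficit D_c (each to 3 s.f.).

t_c ≈ 0.859 d; D_c ≈ 4.55 mg/L

With k_r/k_d = 9.065 and 1 − D₀(k_r−k_d)/(k_d L₀) = 0.4862,
t_c = ln(9.065 × 0.4862) / (1.94 − 0.214) = ln(4.407) / 1.726 = 1.483/1.726 = 0.8594 d.
D_c = (k_d/k_r) L₀ e^(−k_d t_c) = (0.214/1.94) × 49.6 × e^(−0.214×0.8594) = 0.1103 × 49.6 × 0.8320 = 4.552 mg/L.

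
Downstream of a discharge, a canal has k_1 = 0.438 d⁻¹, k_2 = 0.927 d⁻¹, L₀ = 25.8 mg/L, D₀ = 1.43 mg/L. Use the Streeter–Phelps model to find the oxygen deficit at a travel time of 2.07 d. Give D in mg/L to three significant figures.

D ≈ 6.15 mg/L

k_1 L₀/(k_2−k_1) = 0.438×25.8/(0.927−0.438) = 11.30/0.4890 = 23.11 mg/L.
e^(−k_1 t) = e^(−0.438×2.070) = 0.4039; e^(−k_2 t) = e^(−0.927×2.070) = 0.1468.
D = 23.11 × (0.4039 − 0.1468) + 1.43 × 0.1468 = 5.941 + 0.2099 = 6.151 mg/L.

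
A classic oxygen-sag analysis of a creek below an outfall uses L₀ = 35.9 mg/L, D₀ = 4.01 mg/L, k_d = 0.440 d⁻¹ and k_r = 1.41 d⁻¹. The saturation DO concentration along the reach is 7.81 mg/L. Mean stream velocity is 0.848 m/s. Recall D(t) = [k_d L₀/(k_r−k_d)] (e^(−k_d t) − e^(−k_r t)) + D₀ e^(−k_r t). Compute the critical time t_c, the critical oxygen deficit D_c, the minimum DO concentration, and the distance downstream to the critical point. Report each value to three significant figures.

t_c ≈ 0.909 d; D_c ≈ 7.51 mg/L; min DO ≈ 0.301 mg/L; x_c ≈ 66.6 km

At the critical point dD/dt = 0, so k_d L₀ e^(−k_d t) = k_r D. Substituting D(t) from the Streeter–Phelps equation and solving for t gives
t_c = ln[(k_r/k_d)(1 − D₀(k_r−k_d)/(k_d L₀))] / (k_r−k_d).
Here k_r−k_d = 0.9700 d⁻¹ and 1 − D₀(k_r−k_d)/(k_d L₀) = 1 − 4.01×0.9700/(0.440×35.9) = 0.7538, so
t_c = ln(3.205 × 0.7538) / 0.9700 = 0.8819 / 0.9700 = 0.9092 d.
L(t_c) = L₀ e^(−k_d t_c) = 35.9 × 0.6703 = 24.06 mg/L, and at the critical point k_r D_c = k_d L, so D_c = (0.440/1.41) × 24.06 = 7.509 mg/L.
Minimum DO = C_s − D_c = 7.81 − 7.509 = 0.3007 mg/L.
x_c = v t_c = 0.848 m/s × 0.9092 d × 86400 s/d = 66610 m ≈ 66.6 km.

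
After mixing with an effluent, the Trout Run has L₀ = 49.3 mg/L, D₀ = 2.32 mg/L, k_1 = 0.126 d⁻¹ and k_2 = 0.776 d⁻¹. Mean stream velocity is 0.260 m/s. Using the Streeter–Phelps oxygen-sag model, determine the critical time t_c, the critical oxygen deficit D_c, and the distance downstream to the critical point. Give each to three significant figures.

t_c = [1/(k_2−k_1)] ln[(k_2/k_1)(1 − D₀(k_2−k_1)/(k_1 L₀))]
= [1/(0.776−0.126)] ln[(0.776/0.126)(1 − 2.32×0.6500/(0.126×49.3))]
= (1/0.6500) ln[6.159 × 0.7572] = 1.538 × ln(4.664) = 1.538 × 1.540 = 2.369 d.
D_c = (k_1/k_2) L₀ e^(−k_1 t_c) = (0.126/0.776) × 49.3 × e^(−0.126×2.369) = 0.1624 × 49.3 × 0.7419 = 5.939 mg/L.
x_c = v t_c = 0.260 m/s × 2.369 d × 86400 s/d = 53220 m ≈ 53.2 km.

t_c ≈ 2.37 d; D_c ≈ 5.94 mg/L; x_c ≈ 53.2 km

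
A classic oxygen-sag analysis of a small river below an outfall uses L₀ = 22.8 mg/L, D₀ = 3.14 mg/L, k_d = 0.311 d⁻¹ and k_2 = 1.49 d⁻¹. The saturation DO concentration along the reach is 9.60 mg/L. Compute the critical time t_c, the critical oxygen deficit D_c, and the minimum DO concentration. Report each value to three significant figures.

t_c ≈ 0.703 d; D_c ≈ 3.82 mg/L; min DO ≈ 5.78 mg/L

t_c = [1/(k_2−k_d)] ln[(k_2/k_d)(1 − D₀(k_2−k_d)/(k_d L₀))]
= [1/(1.49−0.311)] ln[(1.49/0.311)(1 − 3.14×1.179/(0.311×22.8))]
= (1/1.179) ln[4.791 × 0.4779] = 0.8482 × ln(2.290) = 0.8482 × 0.8284 = 0.7026 d.
D_c = (k_d/k_2) L₀ e^(−k_d t_c) = (0.311/1.49) × 22.8 × e^(−0.311×0.7026) = 0.2087 × 22.8 × 0.8037 = 3.825 mg/L.
Minimum DO = C_s − D_c = 9.60 − 3.825 = 5.775 mg/L.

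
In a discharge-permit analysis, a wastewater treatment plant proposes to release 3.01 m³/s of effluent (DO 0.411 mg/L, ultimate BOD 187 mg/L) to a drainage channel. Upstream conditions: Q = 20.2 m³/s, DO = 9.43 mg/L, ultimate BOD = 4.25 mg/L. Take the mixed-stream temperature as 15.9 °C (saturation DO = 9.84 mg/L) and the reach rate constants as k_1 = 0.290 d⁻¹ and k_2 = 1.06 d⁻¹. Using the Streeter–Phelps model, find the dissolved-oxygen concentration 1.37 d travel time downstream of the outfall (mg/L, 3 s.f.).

Mixed DO = (20.2×9.43 + 3.01×0.411)/(20.2+3.01) = 191.7/23.21 = 8.260 mg/L.
Mixed L₀ = (20.2×4.25 + 3.01×187)/(23.21) = 648.7/23.21 = 27.95 mg/L.
Initial deficit D₀ = C_s − DO₀ = 9.84 − 8.260 = 1.580 mg/L.
D(1.37) = [0.290×27.95/(1.06−0.290)](e^(−0.290×1.37) − e^(−1.06×1.37)) + 1.580 e^(−1.06×1.37)
= 10.53 × (0.6721 − 0.2341) + 1.580 × 0.2341 = 4.981 mg/L.
DO = 9.84 − 4.981 = 4.859 mg/L.

DO ≈ 4.86 mg/L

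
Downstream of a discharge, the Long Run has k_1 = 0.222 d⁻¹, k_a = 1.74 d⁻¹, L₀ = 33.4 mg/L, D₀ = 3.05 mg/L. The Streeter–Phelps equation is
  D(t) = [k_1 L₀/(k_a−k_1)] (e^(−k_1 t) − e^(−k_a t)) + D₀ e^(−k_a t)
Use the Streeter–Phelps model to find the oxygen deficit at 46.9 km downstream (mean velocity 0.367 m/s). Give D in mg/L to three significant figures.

D ≈ 3.38 mg/L

Travel time t = x/v = 46.9 km / (0.367 m/s) = 46900 m / 0.367 m/s = 127800 s = 1.479 d.
k_1 L₀/(k_a−k_1) = 0.222×33.4/(1.74−0.222) = 7.415/1.518 = 4.885 mg/L.
e^(−k_1 t) = e^(−0.222×1.479) = 0.7201; e^(−k_a t) = e^(−1.74×1.479) = 0.07626.
D = 4.885 × (0.7201 − 0.07626) + 3.05 × 0.07626 = 3.145 + 0.2326 = 3.378 mg/L.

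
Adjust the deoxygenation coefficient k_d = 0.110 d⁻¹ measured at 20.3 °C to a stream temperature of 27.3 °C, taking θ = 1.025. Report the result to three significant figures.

k_d ≈ 0.131 d⁻¹

k_d(T₂) = k_d(T₁) · θ^(T₂−T₁) = 0.110 × 1.025^(27.3−20.3)
= 0.110 × 1.025^7.00 = 0.110 × 1.189 = 0.1308 d⁻¹.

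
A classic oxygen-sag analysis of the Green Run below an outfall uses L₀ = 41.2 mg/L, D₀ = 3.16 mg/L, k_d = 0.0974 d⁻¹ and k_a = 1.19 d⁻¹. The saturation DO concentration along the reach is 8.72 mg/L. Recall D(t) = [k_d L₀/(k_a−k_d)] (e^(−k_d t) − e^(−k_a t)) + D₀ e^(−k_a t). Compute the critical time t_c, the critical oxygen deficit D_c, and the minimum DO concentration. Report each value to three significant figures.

t_c = [1/(k_a−k_d)] ln[(k_a/k_d)(1 − D₀(k_a−k_d)/(k_d L₀))]
= [1/(1.19−0.0974)] ln[(1.19/0.0974)(1 − 3.16×1.093/(0.0974×41.2))]
= (1/1.093) ln[12.22 × 0.1396] = 0.9152 × ln(1.706) = 0.9152 × 0.5340 = 0.4888 d.
L(t_c) = L₀ e^(−k_d t_c) = 41.2 × 0.9535 = 39.28 mg/L, and at the critical point k_a D_c = k_d L, so D_c = (0.0974/1.19) × 39.28 = 3.215 mg/L.
Minimum DO = C_s − D_c = 8.72 − 3.215 = 5.505 mg/L.

t_c ≈ 0.489 d; D_c ≈ 3.22 mg/L; min DO ≈ 5.50 mg/L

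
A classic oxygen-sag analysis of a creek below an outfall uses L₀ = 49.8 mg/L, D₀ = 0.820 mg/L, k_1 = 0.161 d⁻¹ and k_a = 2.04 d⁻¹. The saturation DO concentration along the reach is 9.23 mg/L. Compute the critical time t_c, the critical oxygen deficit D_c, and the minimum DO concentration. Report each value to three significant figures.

t_c ≈ 1.24 d; D_c ≈ 3.22 mg/L; min DO ≈ 6.01 mg/L

t_c = [1/(k_a−k_1)] ln[(k_a/k_1)(1 − D₀(k_a−k_1)/(k_1 L₀))]
= [1/(2.04−0.161)] ln[(2.04/0.161)(1 − 0.820×1.879/(0.161×49.8))]
= (1/1.879) ln[12.67 × 0.8078] = 0.5322 × ln(10.24) = 0.5322 × 2.326 = 1.238 d.
D_c = (k_1/k_a) L₀ e^(−k_1 t_c) = (0.161/2.04) × 49.8 × e^(−0.161×1.238) = 0.07892 × 49.8 × 0.8193 = 3.220 mg/L.
Minimum DO = C_s − D_c = 9.23 − 3.220 = 6.010 mg/L.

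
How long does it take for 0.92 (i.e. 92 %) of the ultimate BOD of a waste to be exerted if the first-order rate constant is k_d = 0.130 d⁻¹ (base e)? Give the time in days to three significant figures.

t ≈ 19.4 d

y/L₀ = 1 − e^(−k_d t) = 0.92 ⇒ e^(−k_d t) = 0.0800
t = −ln(0.0800) / 0.130 = 2.526 / 0.130 = 19.43 d.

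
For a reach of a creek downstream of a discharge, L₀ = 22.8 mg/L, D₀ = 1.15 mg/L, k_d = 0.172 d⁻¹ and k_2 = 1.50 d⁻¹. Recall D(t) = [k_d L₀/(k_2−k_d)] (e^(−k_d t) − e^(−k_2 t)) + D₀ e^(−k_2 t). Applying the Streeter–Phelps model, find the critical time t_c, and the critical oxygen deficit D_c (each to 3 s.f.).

t_c = [1/(k_2−k_d)] ln[(k_2/k_d)(1 − D₀(k_2−k_d)/(k_d L₀))]
= [1/(1.50−0.172)] ln[(1.50/0.172)(1 − 1.15×1.328/(0.172×22.8))]
= (1/1.328) ln[8.721 × 0.6106] = 0.7530 × ln(5.325) = 0.7530 × 1.672 = 1.259 d.
D_c = (k_d/k_2) L₀ e^(−k_d t_c) = (0.172/1.50) × 22.8 × e^(−0.172×1.259) = 0.1147 × 22.8 × 0.8053 = 2.105 mg/L.

t_c ≈ 1.26 d; D_c ≈ 2.11 mg/L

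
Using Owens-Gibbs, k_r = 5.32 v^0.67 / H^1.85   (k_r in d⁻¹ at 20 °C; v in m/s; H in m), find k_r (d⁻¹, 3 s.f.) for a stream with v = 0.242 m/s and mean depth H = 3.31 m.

k_r = 5.32 × 0.242^0.67 / 3.31^1.85 = 5.32 × 0.3865 / 9.155 = 0.2246 d⁻¹.

k_r ≈ 0.225 d⁻¹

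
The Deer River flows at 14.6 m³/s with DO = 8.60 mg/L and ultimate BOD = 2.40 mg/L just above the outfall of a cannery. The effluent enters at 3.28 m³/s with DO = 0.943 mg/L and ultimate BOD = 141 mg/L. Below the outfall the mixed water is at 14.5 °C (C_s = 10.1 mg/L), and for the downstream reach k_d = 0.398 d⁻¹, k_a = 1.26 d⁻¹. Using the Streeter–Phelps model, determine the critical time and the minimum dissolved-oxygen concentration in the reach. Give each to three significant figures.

t_c ≈ 1.04 d; minimum DO ≈ 4.29 mg/L

Mixed DO = (14.6×8.60 + 3.28×0.943)/(14.6+3.28) = 128.7/17.88 = 7.195 mg/L.
Mixed L₀ = (14.6×2.40 + 3.28×141)/(17.88) = 497.5/17.88 = 27.83 mg/L.
Initial deficit D₀ = C_s − DO₀ = 10.1 − 7.195 = 2.905 mg/L.
t_c = (1/0.8620) ln[(1.26/0.398)(1 − 2.905×0.8620/(0.398×27.83))] = 1.160 × ln(2.450) = 1.040 d.
D_c = (0.398/1.26) × 27.83 × e^(−0.398×1.040) = 0.3159 × 27.83 × 0.6612 = 5.811 mg/L.
Minimum DO = 10.1 − 5.811 = 4.289 mg/L.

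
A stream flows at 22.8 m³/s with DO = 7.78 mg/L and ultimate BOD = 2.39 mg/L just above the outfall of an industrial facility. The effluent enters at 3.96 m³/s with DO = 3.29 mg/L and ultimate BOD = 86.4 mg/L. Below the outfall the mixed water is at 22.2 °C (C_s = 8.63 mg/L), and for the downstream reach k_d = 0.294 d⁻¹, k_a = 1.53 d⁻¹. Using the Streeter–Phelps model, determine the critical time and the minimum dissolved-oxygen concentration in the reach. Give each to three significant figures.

Mixed DO = (22.8×7.78 + 3.96×3.29)/(22.8+3.96) = 190.4/26.76 = 7.116 mg/L.
Mixed L₀ = (22.8×2.39 + 3.96×86.4)/(26.76) = 396.6/26.76 = 14.82 mg/L.
Initial deficit D₀ = C_s − DO₀ = 8.63 − 7.116 = 1.514 mg/L.
t_c = (1/1.236) ln[(1.53/0.294)(1 − 1.514×1.236/(0.294×14.82))] = 0.8091 × ln(2.969) = 0.8803 d.
D_c = (0.294/1.53) × 14.82 × e^(−0.294×0.8803) = 0.1922 × 14.82 × 0.7720 = 2.199 mg/L.
Minimum DO = 8.63 − 2.199 = 6.431 mg/L.

t_c ≈ 0.880 d; minimum DO ≈ 6.43 mg/L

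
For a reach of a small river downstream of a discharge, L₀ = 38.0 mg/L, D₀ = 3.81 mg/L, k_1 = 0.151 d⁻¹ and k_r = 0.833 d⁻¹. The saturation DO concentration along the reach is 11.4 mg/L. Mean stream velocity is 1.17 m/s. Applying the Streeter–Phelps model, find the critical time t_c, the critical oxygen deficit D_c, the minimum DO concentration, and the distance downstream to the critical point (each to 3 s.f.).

With k_r/k_1 = 5.517 and 1 − D₀(k_r−k_1)/(k_1 L₀) = 0.5472,
t_c = ln(5.517 × 0.5472) / (0.833 − 0.151) = ln(3.018) / 0.6820 = 1.105/0.6820 = 1.620 d.
L(t_c) = L₀ e^(−k_1 t_c) = 38.0 × 0.7830 = 29.75 mg/L, and at the critical point k_r D_c = k_1 L, so D_c = (0.151/0.833) × 29.75 = 5.394 mg/L.
Minimum DO = C_s − D_c = 11.4 − 5.394 = 6.006 mg/L.
x_c = v t_c = 1.17 m/s × 1.620 d × 86400 s/d = 163700 m ≈ 164 km.

t_c ≈ 1.62 d; D_c ≈ 5.39 mg/L; min DO ≈ 6.01 mg/L; x_c ≈ 164 km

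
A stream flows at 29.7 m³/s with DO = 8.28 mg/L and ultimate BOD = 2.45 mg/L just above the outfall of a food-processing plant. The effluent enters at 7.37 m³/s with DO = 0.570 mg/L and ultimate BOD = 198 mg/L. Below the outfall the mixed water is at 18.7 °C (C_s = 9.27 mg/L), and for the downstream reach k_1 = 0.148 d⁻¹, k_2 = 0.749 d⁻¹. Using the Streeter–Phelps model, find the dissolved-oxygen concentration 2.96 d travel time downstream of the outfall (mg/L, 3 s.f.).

Mixed DO = (29.7×8.28 + 7.37×0.570)/(29.7+7.37) = 250.1/37.07 = 6.747 mg/L.
Mixed L₀ = (29.7×2.45 + 7.37×198)/(37.07) = 1532/37.07 = 41.33 mg/L.
Initial deficit D₀ = C_s − DO₀ = 9.27 − 6.747 = 2.523 mg/L.
D(2.96) = [0.148×41.33/(0.749−0.148)](e^(−0.148×2.96) − e^(−0.749×2.96)) + 2.523 e^(−0.749×2.96)
= 10.18 × (0.6453 − 0.1089) + 2.523 × 0.1089 = 5.733 mg/L.
DO = 9.27 − 5.733 = 3.537 mg/L.

DO ≈ 3.54 mg/L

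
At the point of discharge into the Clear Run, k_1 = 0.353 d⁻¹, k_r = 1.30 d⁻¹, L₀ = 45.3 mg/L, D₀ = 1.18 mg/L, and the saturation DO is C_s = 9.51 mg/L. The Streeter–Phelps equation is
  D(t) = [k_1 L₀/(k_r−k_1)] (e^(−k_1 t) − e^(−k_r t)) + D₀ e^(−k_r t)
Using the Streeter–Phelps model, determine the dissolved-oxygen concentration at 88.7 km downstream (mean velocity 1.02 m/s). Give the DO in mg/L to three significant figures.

Travel time t = x/v = 88.7 km / (1.02 m/s) = 88700 m / 1.02 m/s = 86960 s = 1.006 d.
k_1 L₀/(k_r−k_1) = 0.353×45.3/(1.30−0.353) = 15.99/0.9470 = 16.89 mg/L.
e^(−k_1 t) = e^(−0.353×1.006) = 0.7010; e^(−k_r t) = e^(−1.30×1.006) = 0.2702.
D = 16.89 × (0.7010 − 0.2702) + 1.18 × 0.2702 = 7.273 + 0.3189 = 7.592 mg/L.
DO = C_s − D = 9.51 − 7.592 = 1.918 mg/L.

DO ≈ 1.92 mg/L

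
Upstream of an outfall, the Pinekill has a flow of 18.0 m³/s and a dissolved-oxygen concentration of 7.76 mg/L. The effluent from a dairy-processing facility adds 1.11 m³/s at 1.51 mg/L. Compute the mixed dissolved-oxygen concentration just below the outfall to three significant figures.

Flow-weighted mixing: C = (Q_r C_r + Q_w C_w)/(Q_r + Q_w)
= (18.0×7.76 + 1.11×1.51)/(18.0 + 1.11) = 141.4/19.11 = 7.397 mg/L.

7.40 mg/L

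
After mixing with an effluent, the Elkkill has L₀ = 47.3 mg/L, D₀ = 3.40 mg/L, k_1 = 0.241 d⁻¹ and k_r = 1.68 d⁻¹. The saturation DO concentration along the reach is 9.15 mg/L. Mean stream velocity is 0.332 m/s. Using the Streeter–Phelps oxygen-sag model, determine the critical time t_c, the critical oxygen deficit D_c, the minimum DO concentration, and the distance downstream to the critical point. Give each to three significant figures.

At the critical point dD/dt = 0, so k_1 L₀ e^(−k_1 t) = k_r D. Substituting D(t) from the Streeter–Phelps equation and solving for t gives
t_c = ln[(k_r/k_1)(1 − D₀(k_r−k_1)/(k_1 L₀))] / (k_r−k_1).
Here k_r−k_1 = 1.439 d⁻¹ and 1 − D₀(k_r−k_1)/(k_1 L₀) = 1 − 3.40×1.439/(0.241×47.3) = 0.5708, so
t_c = ln(6.971 × 0.5708) / 1.439 = 1.381 / 1.439 = 0.9597 d.
D_c = (k_1/k_r) L₀ e^(−k_1 t_c) = (0.241/1.68) × 47.3 × e^(−0.241×0.9597) = 0.1435 × 47.3 × 0.7935 = 5.384 mg/L.
Minimum DO = C_s − D_c = 9.15 − 5.384 = 3.766 mg/L.
x_c = v t_c = 0.332 m/s × 0.9597 d × 86400 s/d = 27530 m ≈ 27.5 km.

t_c ≈ 0.960 d; D_c ≈ 5.38 mg/L; min DO ≈ 3.77 mg/L; x_c ≈ 27.5 km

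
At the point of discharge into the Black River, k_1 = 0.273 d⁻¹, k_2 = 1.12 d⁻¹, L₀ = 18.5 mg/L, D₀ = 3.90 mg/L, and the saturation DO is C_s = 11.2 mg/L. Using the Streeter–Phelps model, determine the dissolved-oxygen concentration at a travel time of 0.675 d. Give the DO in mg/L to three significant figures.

k_1 L₀/(k_2−k_1) = 0.273×18.5/(1.12−0.273) = 5.051/0.8470 = 5.963 mg/L.
e^(−k_1 t) = e^(−0.273×0.6750) = 0.8317; e^(−k_2 t) = e^(−1.12×0.6750) = 0.4695.
D = 5.963 × (0.8317 − 0.4695) + 3.90 × 0.4695 = 2.160 + 1.831 = 3.991 mg/L.
DO = C_s − D = 11.2 − 3.991 = 7.209 mg/L.

DO ≈ 7.21 mg/L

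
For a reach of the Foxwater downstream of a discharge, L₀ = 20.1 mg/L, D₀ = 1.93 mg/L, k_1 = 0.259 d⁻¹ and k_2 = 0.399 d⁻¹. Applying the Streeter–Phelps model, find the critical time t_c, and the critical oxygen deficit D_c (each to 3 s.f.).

t_c ≈ 2.71 d; D_c ≈ 6.47 mg/L

t_c = [1/(k_2−k_1)] ln[(k_2/k_1)(1 − D₀(k_2−k_1)/(k_1 L₀))]
= [1/(0.399−0.259)] ln[(0.399/0.259)(1 − 1.93×0.1400/(0.259×20.1))]
= (1/0.1400) ln[1.541 × 0.9481] = 7.143 × ln(1.461) = 7.143 × 0.3788 = 2.706 d.
L(t_c) = L₀ e^(−k_1 t_c) = 20.1 × 0.4962 = 9.973 mg/L, and at the critical point k_2 D_c = k_1 L, so D_c = (0.259/0.399) × 9.973 = 6.474 mg/L.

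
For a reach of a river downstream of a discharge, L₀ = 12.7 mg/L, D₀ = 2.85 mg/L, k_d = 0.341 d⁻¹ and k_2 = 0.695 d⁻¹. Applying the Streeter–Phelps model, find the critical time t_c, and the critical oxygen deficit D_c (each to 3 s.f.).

t_c ≈ 1.26 d; D_c ≈ 4.05 mg/L

At the critical point dD/dt = 0, so k_d L₀ e^(−k_d t) = k_2 D. Substituting D(t) from the Streeter–Phelps equation and solving for t gives
t_c = ln[(k_2/k_d)(1 − D₀(k_2−k_d)/(k_d L₀))] / (k_2−k_d).
Here k_2−k_d = 0.3540 d⁻¹ and 1 − D₀(k_2−k_d)/(k_d L₀) = 1 − 2.85×0.3540/(0.341×12.7) = 0.7670, so
t_c = ln(2.038 × 0.7670) / 0.3540 = 0.4468 / 0.3540 = 1.262 d.
D_c = (k_d/k_2) L₀ e^(−k_d t_c) = (0.341/0.695) × 12.7 × e^(−0.341×1.262) = 0.4906 × 12.7 × 0.6502 = 4.052 mg/L.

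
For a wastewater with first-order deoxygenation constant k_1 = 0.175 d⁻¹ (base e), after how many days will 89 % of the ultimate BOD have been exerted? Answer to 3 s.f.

y/L₀ = 1 − e^(−k_1 t) = 0.89 ⇒ e^(−k_1 t) = 0.110
t = −ln(0.110) / 0.175 = 2.207 / 0.175 = 12.61 d.

t ≈ 12.6 d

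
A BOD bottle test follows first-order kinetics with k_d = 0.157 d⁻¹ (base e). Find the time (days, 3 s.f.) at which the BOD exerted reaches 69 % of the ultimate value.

t ≈ 7.46 d

y/L₀ = 1 − e^(−k_d t) = 0.69 ⇒ e^(−k_d t) = 0.310
t = −ln(0.310) / 0.157 = 1.171 / 0.157 = 7.460 d.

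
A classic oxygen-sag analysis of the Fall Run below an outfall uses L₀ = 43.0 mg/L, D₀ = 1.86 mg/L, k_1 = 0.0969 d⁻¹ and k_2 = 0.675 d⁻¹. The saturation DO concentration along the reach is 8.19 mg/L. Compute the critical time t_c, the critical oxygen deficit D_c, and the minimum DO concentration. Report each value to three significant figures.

t_c = [1/(k_2−k_1)] ln[(k_2/k_1)(1 − D₀(k_2−k_1)/(k_1 L₀))]
= [1/(0.675−0.0969)] ln[(0.675/0.0969)(1 − 1.86×0.5781/(0.0969×43.0))]
= (1/0.5781) ln[6.966 × 0.7419] = 1.730 × ln(5.168) = 1.730 × 1.643 = 2.841 d.
L(t_c) = L₀ e^(−k_1 t_c) = 43.0 × 0.7593 = 32.65 mg/L, and at the critical point k_2 D_c = k_1 L, so D_c = (0.0969/0.675) × 32.65 = 4.687 mg/L.
Minimum DO = C_s − D_c = 8.19 − 4.687 = 3.503 mg/L.

t_c ≈ 2.84 d; D_c ≈ 4.69 mg/L; min DO ≈ 3.50 mg/L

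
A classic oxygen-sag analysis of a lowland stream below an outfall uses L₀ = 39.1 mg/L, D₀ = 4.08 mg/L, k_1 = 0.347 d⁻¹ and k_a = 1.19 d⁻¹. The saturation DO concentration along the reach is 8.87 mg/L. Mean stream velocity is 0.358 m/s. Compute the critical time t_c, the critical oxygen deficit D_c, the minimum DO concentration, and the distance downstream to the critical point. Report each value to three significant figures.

With k_a/k_1 = 3.429 and 1 − D₀(k_a−k_1)/(k_1 L₀) = 0.7465,
t_c = ln(3.429 × 0.7465) / (1.19 − 0.347) = ln(2.560) / 0.8430 = 0.9400/0.8430 = 1.115 d.
D_c = (k_1/k_a) L₀ e^(−k_1 t_c) = (0.347/1.19) × 39.1 × e^(−0.347×1.115) = 0.2916 × 39.1 × 0.6791 = 7.743 mg/L.
Minimum DO = C_s − D_c = 8.87 − 7.743 = 1.127 mg/L.
x_c = v t_c = 0.358 m/s × 1.115 d × 86400 s/d = 34490 m ≈ 34.5 km.

t_c ≈ 1.12 d; D_c ≈ 7.74 mg/L; min DO ≈ 1.13 mg/L; x_c ≈ 34.5 km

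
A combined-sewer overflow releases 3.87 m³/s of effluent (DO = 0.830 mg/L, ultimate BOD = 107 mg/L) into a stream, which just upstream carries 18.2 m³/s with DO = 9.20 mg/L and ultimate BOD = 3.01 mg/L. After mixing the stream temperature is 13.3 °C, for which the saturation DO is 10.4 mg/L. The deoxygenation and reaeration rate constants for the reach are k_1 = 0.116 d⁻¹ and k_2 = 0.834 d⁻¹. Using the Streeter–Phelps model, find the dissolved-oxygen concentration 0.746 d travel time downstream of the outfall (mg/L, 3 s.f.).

DO ≈ 7.66 mg/L

Mixed DO = (18.2×9.20 + 3.87×0.830)/(18.2+3.87) = 170.7/22.07 = 7.732 mg/L.
Mixed L₀ = (18.2×3.01 + 3.87×107)/(22.07) = 468.9/22.07 = 21.24 mg/L.
Initial deficit D₀ = C_s − DO₀ = 10.4 − 7.732 = 2.668 mg/L.
D(0.746) = [0.116×21.24/(0.834−0.116)](e^(−0.116×0.746) − e^(−0.834×0.746)) + 2.668 e^(−0.834×0.746)
= 3.432 × (0.9171 − 0.5368) + 2.668 × 0.5368 = 2.737 mg/L.
DO = 10.4 − 2.737 = 7.663 mg/L.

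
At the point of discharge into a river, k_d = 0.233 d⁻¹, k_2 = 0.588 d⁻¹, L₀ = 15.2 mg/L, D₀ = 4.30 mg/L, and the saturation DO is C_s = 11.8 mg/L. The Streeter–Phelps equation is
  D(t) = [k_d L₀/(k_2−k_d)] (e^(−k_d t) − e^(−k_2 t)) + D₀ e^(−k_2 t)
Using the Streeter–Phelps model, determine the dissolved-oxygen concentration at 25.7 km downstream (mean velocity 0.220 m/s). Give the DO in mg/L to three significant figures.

Travel time t = x/v = 25.7 km / (0.220 m/s) = 25700 m / 0.220 m/s = 116800 s = 1.352 d.
k_d L₀/(k_2−k_d) = 0.233×15.2/(0.588−0.233) = 3.542/0.3550 = 9.976 mg/L.
e^(−k_d t) = e^(−0.233×1.352) = 0.7298; e^(−k_2 t) = e^(−0.588×1.352) = 0.4516.
D = 9.976 × (0.7298 − 0.4516) + 4.30 × 0.4516 = 2.775 + 1.942 = 4.717 mg/L.
DO = C_s − D = 11.8 − 4.717 = 7.083 mg/L.

DO ≈ 7.08 mg/L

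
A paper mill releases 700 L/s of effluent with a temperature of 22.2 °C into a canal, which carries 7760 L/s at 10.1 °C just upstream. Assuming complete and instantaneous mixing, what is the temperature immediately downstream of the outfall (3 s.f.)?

Flow-weighted mixing: C = (Q_r C_r + Q_w C_w)/(Q_r + Q_w)
= (7760×10.1 + 700×22.2)/(7760 + 700) = 93920/8460 = 11.10 °C.

11.1 °C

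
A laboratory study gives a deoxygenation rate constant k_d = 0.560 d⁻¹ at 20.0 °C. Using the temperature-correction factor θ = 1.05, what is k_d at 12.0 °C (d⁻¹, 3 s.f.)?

k_d(T₂) = k_d(T₁) · θ^(T₂−T₁) = 0.560 × 1.05^(12.0−20.0)
= 0.560 × 1.05^-8.00 = 0.560 × 0.6768 = 0.3790 d⁻¹.

k_d ≈ 0.379 d⁻¹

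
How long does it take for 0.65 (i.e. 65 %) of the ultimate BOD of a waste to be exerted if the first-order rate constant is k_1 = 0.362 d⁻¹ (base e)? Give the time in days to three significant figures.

t ≈ 2.90 d

y/L₀ = 1 − e^(−k_1 t) = 0.65 ⇒ e^(−k_1 t) = 0.350
t = −ln(0.350) / 0.362 = 1.050 / 0.362 = 2.900 d.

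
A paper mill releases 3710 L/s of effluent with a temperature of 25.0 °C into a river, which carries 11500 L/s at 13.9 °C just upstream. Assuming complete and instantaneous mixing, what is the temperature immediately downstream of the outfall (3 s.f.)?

Flow-weighted mixing: C = (Q_r C_r + Q_w C_w)/(Q_r + Q_w)
= (11500×13.9 + 3710×25.0)/(11500 + 3710) = 252600/15210 = 16.61 °C.

16.6 °C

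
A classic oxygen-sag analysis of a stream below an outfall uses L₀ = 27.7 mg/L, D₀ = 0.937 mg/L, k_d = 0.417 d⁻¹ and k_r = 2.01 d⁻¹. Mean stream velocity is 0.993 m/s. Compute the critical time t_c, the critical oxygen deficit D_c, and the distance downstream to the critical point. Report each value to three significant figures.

t_c = [1/(k_r−k_d)] ln[(k_r/k_d)(1 − D₀(k_r−k_d)/(k_d L₀))]
= [1/(2.01−0.417)] ln[(2.01/0.417)(1 − 0.937×1.593/(0.417×27.7))]
= (1/1.593) ln[4.820 × 0.8708] = 0.6277 × ln(4.197) = 0.6277 × 1.434 = 0.9005 d.
D_c = (k_d/k_r) L₀ e^(−k_d t_c) = (0.417/2.01) × 27.7 × e^(−0.417×0.9005) = 0.2075 × 27.7 × 0.6870 = 3.948 mg/L.
x_c = v t_c = 0.993 m/s × 0.9005 d × 86400 s/d = 77260 m ≈ 77.3 km.

t_c ≈ 0.900 d; D_c ≈ 3.95 mg/L; x_c ≈ 77.3 km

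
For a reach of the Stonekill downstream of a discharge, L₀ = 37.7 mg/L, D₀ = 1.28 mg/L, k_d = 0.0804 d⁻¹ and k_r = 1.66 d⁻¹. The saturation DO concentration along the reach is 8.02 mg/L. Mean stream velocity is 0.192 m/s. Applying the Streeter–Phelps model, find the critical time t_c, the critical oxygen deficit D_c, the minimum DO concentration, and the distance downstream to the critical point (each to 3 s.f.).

t_c ≈ 1.22 d; D_c ≈ 1.66 mg/L; min DO ≈ 6.36 mg/L; x_c ≈ 20.2 km

With k_r/k_d = 20.65 and 1 − D₀(k_r−k_d)/(k_d L₀) = 0.3329,
t_c = ln(20.65 × 0.3329) / (1.66 − 0.0804) = ln(6.874) / 1.580 = 1.928/1.580 = 1.220 d.
L(t_c) = L₀ e^(−k_d t_c) = 37.7 × 0.9065 = 34.18 mg/L, and at the critical point k_r D_c = k_d L, so D_c = (0.0804/1.66) × 34.18 = 1.655 mg/L.
Minimum DO = C_s − D_c = 8.02 − 1.655 = 6.365 mg/L.
x_c = v t_c = 0.192 m/s × 1.220 d × 86400 s/d = 20250 m ≈ 20.2 km.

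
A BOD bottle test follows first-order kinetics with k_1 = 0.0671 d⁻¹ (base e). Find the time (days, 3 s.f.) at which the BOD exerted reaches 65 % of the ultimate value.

y/L₀ = 1 − e^(−k_1 t) = 0.65 ⇒ e^(−k_1 t) = 0.350
t = −ln(0.350) / 0.0671 = 1.050 / 0.0671 = 15.65 d.

t ≈ 15.6 d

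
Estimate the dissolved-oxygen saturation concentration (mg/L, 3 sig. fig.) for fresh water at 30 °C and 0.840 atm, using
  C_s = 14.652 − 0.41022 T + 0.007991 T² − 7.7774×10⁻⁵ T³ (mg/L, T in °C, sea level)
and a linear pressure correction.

C_s ≈ 6.25 mg/L

At sea level: C_s = 14.652 − 0.41022×30 + 0.007991×30² − 7.7774×10⁻⁵×30³ = 7.437 mg/L.
Pressure correction: C_s' = 7.437 × 0.840 = 6.247 mg/L.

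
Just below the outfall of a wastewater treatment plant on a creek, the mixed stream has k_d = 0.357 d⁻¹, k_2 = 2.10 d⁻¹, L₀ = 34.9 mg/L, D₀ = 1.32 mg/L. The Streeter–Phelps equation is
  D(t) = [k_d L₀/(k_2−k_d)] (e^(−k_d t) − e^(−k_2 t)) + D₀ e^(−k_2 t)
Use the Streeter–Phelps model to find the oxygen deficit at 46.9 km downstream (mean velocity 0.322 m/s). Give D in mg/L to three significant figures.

D ≈ 3.75 mg/L

Travel time t = x/v = 46.9 km / (0.322 m/s) = 46900 m / 0.322 m/s = 145700 s = 1.686 d.
k_d L₀/(k_2−k_d) = 0.357×34.9/(2.10−0.357) = 12.46/1.743 = 7.148 mg/L.
e^(−k_d t) = e^(−0.357×1.686) = 0.5478; e^(−k_2 t) = e^(−2.10×1.686) = 0.02901.
D = 7.148 × (0.5478 − 0.02901) + 1.32 × 0.02901 = 3.708 + 0.03829 = 3.747 mg/L.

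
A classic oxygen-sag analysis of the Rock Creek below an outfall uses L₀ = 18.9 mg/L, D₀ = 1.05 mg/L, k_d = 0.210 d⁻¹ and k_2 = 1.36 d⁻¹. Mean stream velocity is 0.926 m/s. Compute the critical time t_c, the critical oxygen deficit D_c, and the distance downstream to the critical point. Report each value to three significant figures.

t_c = [1/(k_2−k_d)] ln[(k_2/k_d)(1 − D₀(k_2−k_d)/(k_d L₀))]
= [1/(1.36−0.210)] ln[(1.36/0.210)(1 − 1.05×1.150/(0.210×18.9))]
= (1/1.150) ln[6.476 × 0.6958] = 0.8696 × ln(4.506) = 0.8696 × 1.505 = 1.309 d.
D_c = (k_d/k_2) L₀ e^(−k_d t_c) = (0.210/1.36) × 18.9 × e^(−0.210×1.309) = 0.1544 × 18.9 × 0.7596 = 2.217 mg/L.
x_c = v t_c = 0.926 m/s × 1.309 d × 86400 s/d = 104700 m ≈ 105 km.

t_c ≈ 1.31 d; D_c ≈ 2.22 mg/L; x_c ≈ 105 km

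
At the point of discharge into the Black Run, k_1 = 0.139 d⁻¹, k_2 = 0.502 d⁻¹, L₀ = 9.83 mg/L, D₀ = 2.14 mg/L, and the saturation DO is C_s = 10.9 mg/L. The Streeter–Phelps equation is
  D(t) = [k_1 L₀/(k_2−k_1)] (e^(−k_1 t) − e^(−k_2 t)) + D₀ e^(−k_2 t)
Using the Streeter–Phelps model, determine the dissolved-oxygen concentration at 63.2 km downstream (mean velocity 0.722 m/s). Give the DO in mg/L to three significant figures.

Travel time t = x/v = 63.2 km / (0.722 m/s) = 63200 m / 0.722 m/s = 87530 s = 1.013 d.
k_1 L₀/(k_2−k_1) = 0.139×9.83/(0.502−0.139) = 1.366/0.3630 = 3.764 mg/L.
e^(−k_1 t) = e^(−0.139×1.013) = 0.8686; e^(−k_2 t) = e^(−0.502×1.013) = 0.6013.
D = 3.764 × (0.8686 − 0.6013) + 2.14 × 0.6013 = 1.006 + 1.287 = 2.293 mg/L.
DO = C_s − D = 10.9 − 2.293 = 8.607 mg/L.

DO ≈ 8.61 mg/L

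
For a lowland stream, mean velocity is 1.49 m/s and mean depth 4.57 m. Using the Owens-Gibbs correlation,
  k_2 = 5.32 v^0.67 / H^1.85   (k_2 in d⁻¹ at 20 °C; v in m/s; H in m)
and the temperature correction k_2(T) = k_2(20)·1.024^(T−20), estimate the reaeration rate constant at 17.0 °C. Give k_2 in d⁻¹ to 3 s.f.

k_2(20) = 5.32 × 1.49^0.67 / 4.57^1.85 = 5.32 × 1.306 / 16.63 = 0.4179 d⁻¹.
k_2(17.0) = 0.4179 × 1.024^(17.0−20) = 0.4179 × 0.9313 = 0.3892 d⁻¹.

k_2 ≈ 0.389 d⁻¹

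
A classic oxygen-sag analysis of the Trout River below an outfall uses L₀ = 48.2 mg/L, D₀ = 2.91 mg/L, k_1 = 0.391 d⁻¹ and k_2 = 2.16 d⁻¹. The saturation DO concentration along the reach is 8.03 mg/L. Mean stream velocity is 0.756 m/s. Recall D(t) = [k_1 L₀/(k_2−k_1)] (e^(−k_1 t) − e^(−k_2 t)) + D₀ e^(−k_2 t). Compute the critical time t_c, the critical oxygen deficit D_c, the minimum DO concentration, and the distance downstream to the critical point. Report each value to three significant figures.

t_c ≈ 0.786 d; D_c ≈ 6.42 mg/L; min DO ≈ 1.61 mg/L; x_c ≈ 51.3 km

t_c = [1/(k_2−k_1)] ln[(k_2/k_1)(1 − D₀(k_2−k_1)/(k_1 L₀))]
= [1/(2.16−0.391)] ln[(2.16/0.391)(1 − 2.91×1.769/(0.391×48.2))]
= (1/1.769) ln[5.524 × 0.7269] = 0.5653 × ln(4.015) = 0.5653 × 1.390 = 0.7858 d.
D_c = (k_1/k_2) L₀ e^(−k_1 t_c) = (0.391/2.16) × 48.2 × e^(−0.391×0.7858) = 0.1810 × 48.2 × 0.7355 = 6.417 mg/L.
Minimum DO = C_s − D_c = 8.03 − 6.417 = 1.613 mg/L.
x_c = v t_c = 0.756 m/s × 0.7858 d × 86400 s/d = 51330 m ≈ 51.3 km.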